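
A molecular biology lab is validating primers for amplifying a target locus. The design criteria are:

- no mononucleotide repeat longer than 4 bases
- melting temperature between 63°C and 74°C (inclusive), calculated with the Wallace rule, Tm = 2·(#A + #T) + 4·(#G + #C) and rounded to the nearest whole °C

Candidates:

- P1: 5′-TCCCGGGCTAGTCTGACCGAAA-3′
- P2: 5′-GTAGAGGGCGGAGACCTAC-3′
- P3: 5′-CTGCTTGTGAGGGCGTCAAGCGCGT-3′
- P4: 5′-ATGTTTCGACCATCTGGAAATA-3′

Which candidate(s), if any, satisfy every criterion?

P1 only.

P1 (22 nt, A=5 T=4 G=6 C=7): longest run = 3 ✓; Tm = 2·9 + 4·13 = 70°C ✓ — passes.
P2 (19 nt, A=5 T=2 G=8 C=4): longest run = 3 ✓; Tm = 2·7 + 4·12 = 62°C, outside 63–74°C ✗ — fails.
P3 (25 nt, A=3 T=6 G=10 C=6): longest run = 3 ✓; Tm = 2·9 + 4·16 = 82°C, outside 63–74°C ✗ — fails.
P4 (22 nt, A=7 T=7 G=4 C=4): longest run = 3 ✓; Tm = 2·14 + 4·8 = 60°C, outside 63–74°C ✗ — fails.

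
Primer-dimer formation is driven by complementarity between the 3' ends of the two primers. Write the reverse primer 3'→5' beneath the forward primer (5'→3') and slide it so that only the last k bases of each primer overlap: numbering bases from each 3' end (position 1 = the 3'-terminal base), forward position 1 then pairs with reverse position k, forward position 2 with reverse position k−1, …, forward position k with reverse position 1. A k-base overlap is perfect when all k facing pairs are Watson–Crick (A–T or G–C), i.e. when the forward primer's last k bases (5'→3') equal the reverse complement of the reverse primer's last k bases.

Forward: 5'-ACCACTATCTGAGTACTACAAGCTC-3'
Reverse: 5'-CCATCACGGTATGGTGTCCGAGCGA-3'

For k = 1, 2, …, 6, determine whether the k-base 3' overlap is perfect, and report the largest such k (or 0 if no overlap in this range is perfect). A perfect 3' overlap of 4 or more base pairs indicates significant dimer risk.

Last 6 bases (5'→3') — forward …AAGCTC, reverse …GAGCGA.
Reverse complement of the reverse primer's last 6 bases: TCGCTC; its first k bases are the reverse complement of the reverse primer's last k bases, so a perfect k-base overlap needs the forward primer's last k bases to equal them.
Comparing (forward last k vs required): k=1: C vs T ✗; k=2: TC vs TC ✓; k=3: CTC vs TCG ✗; k=4: GCTC vs TCGC ✗; k=5: AGCTC vs TCGCT ✗; k=6: AAGCTC vs TCGCTC ✗.
Only k = 2 is perfect, so the longest perfect 3' overlap is 2.

Longest perfect overlap: 2 complementary base pairs; below the dimer-risk threshold (threshold 4).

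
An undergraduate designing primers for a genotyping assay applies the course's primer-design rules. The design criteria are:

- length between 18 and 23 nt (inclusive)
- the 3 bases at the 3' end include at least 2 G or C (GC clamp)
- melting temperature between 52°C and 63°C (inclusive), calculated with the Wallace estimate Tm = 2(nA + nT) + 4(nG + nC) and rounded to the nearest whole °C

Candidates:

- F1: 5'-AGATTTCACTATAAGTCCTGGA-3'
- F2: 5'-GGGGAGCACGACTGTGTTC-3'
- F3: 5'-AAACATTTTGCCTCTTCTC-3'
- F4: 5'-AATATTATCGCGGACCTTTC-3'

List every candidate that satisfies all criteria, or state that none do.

F1 (22 nt, A=7 T=7 G=4 C=4): length 22 ✓; 3' end GGA has 2 G/C ✓; Tm = 2·14 + 4·8 = 60°C ✓ — passes.
F2 (19 nt, A=3 T=4 G=8 C=4): length 19 ✓; 3' end TTC has 1 G/C, need ≥2 ✗; Tm = 2·7 + 4·12 = 62°C ✓ — fails.
F3 (19 nt, A=4 T=8 G=1 C=6): length 19 ✓; 3' end CTC has 2 G/C ✓; Tm = 2·12 + 4·7 = 52°C ✓ — passes.
F4 (20 nt, A=5 T=7 G=3 C=5): length 20 ✓; 3' end TTC has 1 G/C, need ≥2 ✗; Tm = 2·12 + 4·8 = 56°C ✓ — fails.

F1 and F3.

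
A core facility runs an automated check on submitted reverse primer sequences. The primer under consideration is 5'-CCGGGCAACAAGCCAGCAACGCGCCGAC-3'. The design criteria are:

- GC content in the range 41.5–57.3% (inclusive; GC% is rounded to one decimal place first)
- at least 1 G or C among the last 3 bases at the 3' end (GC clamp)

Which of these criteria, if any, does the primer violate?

Base counts: A=8, T=0, G=8, C=12 (length 28).
GC content: GC 20/28 = 71.4%, outside 41.5–57.3% ✗
GC clamp: 3' end GAC has 2 G/C ✓

Fails: GC content.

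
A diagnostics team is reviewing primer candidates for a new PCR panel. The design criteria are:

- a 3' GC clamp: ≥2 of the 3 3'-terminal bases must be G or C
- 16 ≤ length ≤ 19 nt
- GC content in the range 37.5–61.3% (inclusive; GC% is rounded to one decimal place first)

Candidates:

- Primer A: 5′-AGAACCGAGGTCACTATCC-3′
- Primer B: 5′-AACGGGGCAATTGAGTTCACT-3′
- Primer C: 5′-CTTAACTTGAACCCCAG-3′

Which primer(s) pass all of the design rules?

Primer A (19 nt, A=6 T=3 G=4 C=6): 3' end TCC has 2 G/C ✓; length 19 ✓; GC 10/19 = 52.6% ✓ — passes.
Primer B (21 nt, A=6 T=5 G=6 C=4): 3' end ACT has 1 G/C, need ≥2 ✗; length 21, outside 16–19 ✗; GC 10/21 = 47.6% ✓ — fails.
Primer C (17 nt, A=5 T=4 G=2 C=6): 3' end CAG has 2 G/C ✓; length 17 ✓; GC 8/17 = 47.1% ✓ — passes.

Primer A and Primer C.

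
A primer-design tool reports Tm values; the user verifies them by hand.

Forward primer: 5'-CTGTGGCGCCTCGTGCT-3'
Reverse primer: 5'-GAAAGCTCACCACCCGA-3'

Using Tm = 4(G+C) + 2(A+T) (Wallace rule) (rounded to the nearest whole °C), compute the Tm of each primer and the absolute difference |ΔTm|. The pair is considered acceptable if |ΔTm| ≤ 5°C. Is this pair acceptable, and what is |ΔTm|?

|ΔTm| = 4°C; the pair is acceptable.

Forward: A=0 T=5 G=6 C=6 → Tm = 2·5 + 4·12 = 58°C.
Reverse: A=6 T=1 G=3 C=7 → Tm = 2·7 + 4·10 = 54°C.
|ΔTm| = |58 − 54| = 4°C, ≤ 5°C.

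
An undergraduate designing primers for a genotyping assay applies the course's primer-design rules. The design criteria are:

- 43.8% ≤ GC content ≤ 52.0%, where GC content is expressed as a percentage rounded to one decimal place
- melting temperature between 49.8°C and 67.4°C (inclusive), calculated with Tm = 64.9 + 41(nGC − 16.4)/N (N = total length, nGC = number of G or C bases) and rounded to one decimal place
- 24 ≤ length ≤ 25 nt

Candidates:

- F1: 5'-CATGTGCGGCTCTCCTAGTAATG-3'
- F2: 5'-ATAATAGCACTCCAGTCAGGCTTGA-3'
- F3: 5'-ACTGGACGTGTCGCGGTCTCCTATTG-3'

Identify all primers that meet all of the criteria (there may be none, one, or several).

F1 (23 nt, A=4 T=7 G=6 C=6): GC 12/23 = 52.2%, outside 43.8–52.0% ✗; Tm = 64.9 + 41·(12 − 16.4)/23 = 57.1°C ✓; length 23, outside 24–25 ✗ — fails.
F2 (25 nt, A=8 T=6 G=5 C=6): GC 11/25 = 44.0% ✓; Tm = 64.9 + 41·(11 − 16.4)/25 = 56.0°C ✓; length 25 ✓ — passes.
F3 (26 nt, A=3 T=8 G=8 C=7): GC 15/26 = 57.7%, outside 43.8–52.0% ✗; Tm = 64.9 + 41·(15 − 16.4)/26 = 62.7°C ✓; length 26, outside 24–25 ✗ — fails.

F2 only.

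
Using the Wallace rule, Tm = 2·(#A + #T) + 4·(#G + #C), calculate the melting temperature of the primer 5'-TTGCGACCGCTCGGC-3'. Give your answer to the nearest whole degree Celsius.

Base counts: A=1, T=3, G=5, C=6 (length 15).
Tm = 2·(1+3) + 4·(5+6) = 2·4 + 4·11 = 8 + 44 = 52°C.

52°C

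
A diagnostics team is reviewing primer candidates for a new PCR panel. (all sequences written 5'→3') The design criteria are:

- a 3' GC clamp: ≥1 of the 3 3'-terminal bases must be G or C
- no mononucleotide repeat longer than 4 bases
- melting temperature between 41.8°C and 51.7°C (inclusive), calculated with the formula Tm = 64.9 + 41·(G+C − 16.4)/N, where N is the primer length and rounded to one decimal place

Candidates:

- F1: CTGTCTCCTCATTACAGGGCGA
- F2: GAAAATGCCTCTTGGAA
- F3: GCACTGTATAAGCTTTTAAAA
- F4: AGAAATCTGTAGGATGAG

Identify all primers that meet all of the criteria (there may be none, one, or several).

F1 (22 nt, A=4 T=6 G=5 C=7): 3' end CGA has 2 G/C ✓; longest run = 3 ✓; Tm = 64.9 + 41·(12 − 16.4)/22 = 56.7°C, outside 41.8–51.7°C ✗ — fails.
F2 (17 nt, A=6 T=4 G=4 C=3): 3' end GAA has 1 G/C ✓; longest run = 4 ✓; Tm = 64.9 + 41·(7 − 16.4)/17 = 42.2°C ✓ — passes.
F3 (21 nt, A=8 T=7 G=3 C=3): 3' end AAA has 0 G/C, need ≥1 ✗; longest run = 4 ✓; Tm = 64.9 + 41·(6 − 16.4)/21 = 44.6°C ✓ — fails.
F4 (18 nt, A=7 T=4 G=6 C=1): 3' end GAG has 2 G/C ✓; longest run = 3 ✓; Tm = 64.9 + 41·(7 − 16.4)/18 = 43.5°C ✓ — passes.

F2 and F4.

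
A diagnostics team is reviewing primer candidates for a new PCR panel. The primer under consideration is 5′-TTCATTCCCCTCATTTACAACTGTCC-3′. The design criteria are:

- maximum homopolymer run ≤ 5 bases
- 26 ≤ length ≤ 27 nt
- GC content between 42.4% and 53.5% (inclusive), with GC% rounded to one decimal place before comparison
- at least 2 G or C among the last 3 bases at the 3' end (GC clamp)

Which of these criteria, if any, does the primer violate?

Base counts: A=5, T=10, G=1, C=10 (length 26).
homopolymer run: longest run = 4 ✓
length: length 26 ✓
GC content: GC 11/26 = 42.3%, outside 42.4–53.5% ✗
GC clamp: 3' end TCC has 2 G/C ✓

Fails: GC content.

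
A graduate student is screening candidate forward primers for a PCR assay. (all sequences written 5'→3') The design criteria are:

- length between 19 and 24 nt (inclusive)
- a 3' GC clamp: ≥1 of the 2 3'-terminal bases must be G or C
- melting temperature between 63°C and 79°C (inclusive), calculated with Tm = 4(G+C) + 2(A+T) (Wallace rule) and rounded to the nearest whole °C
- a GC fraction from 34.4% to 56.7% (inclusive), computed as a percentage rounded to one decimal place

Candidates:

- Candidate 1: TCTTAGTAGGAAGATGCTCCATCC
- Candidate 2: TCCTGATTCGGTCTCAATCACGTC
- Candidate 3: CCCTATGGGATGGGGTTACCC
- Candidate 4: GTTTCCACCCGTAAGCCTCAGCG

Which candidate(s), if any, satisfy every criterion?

Candidate 1 and Candidate 2.

Candidate 1 (24 nt, A=6 T=7 G=5 C=6): length 24 ✓; 3' end CC has 2 G/C ✓; Tm = 2·13 + 4·11 = 70°C ✓; GC 11/24 = 45.8% ✓ — passes.
Candidate 2 (24 nt, A=4 T=8 G=4 C=8): length 24 ✓; 3' end TC has 1 G/C ✓; Tm = 2·12 + 4·12 = 72°C ✓; GC 12/24 = 50.0% ✓ — passes.
Candidate 3 (21 nt, A=3 T=5 G=7 C=6): length 21 ✓; 3' end CC has 2 G/C ✓; Tm = 2·8 + 4·13 = 68°C ✓; GC 13/21 = 61.9%, outside 34.4–56.7% ✗ — fails.
Candidate 4 (23 nt, A=4 T=5 G=5 C=9): length 23 ✓; 3' end CG has 2 G/C ✓; Tm = 2·9 + 4·14 = 74°C ✓; GC 14/23 = 60.9%, outside 34.4–56.7% ✗ — fails.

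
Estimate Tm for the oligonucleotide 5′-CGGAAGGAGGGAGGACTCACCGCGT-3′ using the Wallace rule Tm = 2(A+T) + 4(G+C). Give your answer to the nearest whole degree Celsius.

Base counts: A=6, T=2, G=11, C=6 (length 25).
Tm = 2·(6+2) + 4·(11+6) = 2·8 + 4·17 = 16 + 68 = 84°C.

84°C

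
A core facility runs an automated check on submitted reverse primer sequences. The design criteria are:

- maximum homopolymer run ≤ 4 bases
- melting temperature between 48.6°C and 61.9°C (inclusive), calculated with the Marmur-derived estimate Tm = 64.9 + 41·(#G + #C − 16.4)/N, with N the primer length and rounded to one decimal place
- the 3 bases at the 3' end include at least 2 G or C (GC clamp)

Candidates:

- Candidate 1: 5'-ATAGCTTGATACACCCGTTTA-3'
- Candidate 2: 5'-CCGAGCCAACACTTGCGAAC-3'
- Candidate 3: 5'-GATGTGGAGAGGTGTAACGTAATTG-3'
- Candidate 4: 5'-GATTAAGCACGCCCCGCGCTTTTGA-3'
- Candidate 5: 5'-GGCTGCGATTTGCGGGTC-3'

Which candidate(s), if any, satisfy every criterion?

Candidate 5 only.

Candidate 1 (21 nt, A=6 T=7 G=3 C=5): longest run = 3 ✓; Tm = 64.9 + 41·(8 − 16.4)/21 = 48.5°C, outside 48.6–61.9°C ✗; 3' end TTA has 0 G/C, need ≥2 ✗ — fails.
Candidate 2 (20 nt, A=6 T=2 G=4 C=8): longest run = 2 ✓; Tm = 64.9 + 41·(12 − 16.4)/20 = 55.9°C ✓; 3' end AAC has 1 G/C, need ≥2 ✗ — fails.
Candidate 3 (25 nt, A=7 T=7 G=10 C=1): longest run = 2 ✓; Tm = 64.9 + 41·(11 − 16.4)/25 = 56.0°C ✓; 3' end TTG has 1 G/C, need ≥2 ✗ — fails.
Candidate 4 (25 nt, A=5 T=6 G=6 C=8): longest run = 4 ✓; Tm = 64.9 + 41·(14 − 16.4)/25 = 61.0°C ✓; 3' end TGA has 1 G/C, need ≥2 ✗ — fails.
Candidate 5 (18 nt, A=1 T=5 G=8 C=4): longest run = 3 ✓; Tm = 64.9 + 41·(12 − 16.4)/18 = 54.9°C ✓; 3' end GTC has 2 G/C ✓ — passes.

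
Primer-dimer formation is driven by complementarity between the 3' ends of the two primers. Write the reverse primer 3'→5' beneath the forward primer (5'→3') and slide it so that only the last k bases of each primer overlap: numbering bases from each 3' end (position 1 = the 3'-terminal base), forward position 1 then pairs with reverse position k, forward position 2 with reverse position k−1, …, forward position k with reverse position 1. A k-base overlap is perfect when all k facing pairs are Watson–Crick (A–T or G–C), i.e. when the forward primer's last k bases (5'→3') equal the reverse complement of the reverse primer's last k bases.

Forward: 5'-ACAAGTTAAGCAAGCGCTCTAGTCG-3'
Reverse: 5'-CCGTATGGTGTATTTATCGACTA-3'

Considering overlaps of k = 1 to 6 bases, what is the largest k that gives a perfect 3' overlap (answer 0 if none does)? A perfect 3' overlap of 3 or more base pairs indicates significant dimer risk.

Last 6 bases (5'→3') — forward …TAGTCG, reverse …CGACTA.
Reverse complement of the reverse primer's last 6 bases: TAGTCG; its first k bases are the reverse complement of the reverse primer's last k bases, so a perfect k-base overlap needs the forward primer's last k bases to equal them.
Comparing (forward last k vs required): k=1: G vs T ✗; k=2: CG vs TA ✗; k=3: TCG vs TAG ✗; k=4: GTCG vs TAGT ✗; k=5: AGTCG vs TAGTC ✗; k=6: TAGTCG vs TAGTCG ✓.
Only k = 6 is perfect, so the longest perfect 3' overlap is 6.

Longest perfect overlap: 6 complementary base pairs; significant dimer risk (threshold 3).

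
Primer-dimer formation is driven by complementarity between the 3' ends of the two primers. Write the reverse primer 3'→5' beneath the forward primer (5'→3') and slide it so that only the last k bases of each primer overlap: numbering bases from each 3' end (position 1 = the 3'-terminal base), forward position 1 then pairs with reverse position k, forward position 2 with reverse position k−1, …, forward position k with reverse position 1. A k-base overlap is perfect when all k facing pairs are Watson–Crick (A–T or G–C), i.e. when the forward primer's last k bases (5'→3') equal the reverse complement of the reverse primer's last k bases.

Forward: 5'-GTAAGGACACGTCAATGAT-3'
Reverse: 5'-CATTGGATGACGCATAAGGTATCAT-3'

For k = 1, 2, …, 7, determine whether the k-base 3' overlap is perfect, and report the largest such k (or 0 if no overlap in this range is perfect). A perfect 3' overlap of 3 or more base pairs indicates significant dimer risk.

Longest perfect overlap: 5 complementary base pairs; significant dimer risk (threshold 3).

Last 7 bases (5'→3') — forward …CAATGAT, reverse …GTATCAT.
Reverse complement of the reverse primer's last 7 bases: ATGATAC; its first k bases are the reverse complement of the reverse primer's last k bases, so a perfect k-base overlap needs the forward primer's last k bases to equal them.
Comparing (forward last k vs required): k=1: T vs A ✗; k=2: AT vs AT ✓; k=3: GAT vs ATG ✗; k=4: TGAT vs ATGA ✗; k=5: ATGAT vs ATGAT ✓; k=6: AATGAT vs ATGATA ✗; k=7: CAATGAT vs ATGATAC ✗.
Perfect overlaps at k = 2, 5; the largest is 5.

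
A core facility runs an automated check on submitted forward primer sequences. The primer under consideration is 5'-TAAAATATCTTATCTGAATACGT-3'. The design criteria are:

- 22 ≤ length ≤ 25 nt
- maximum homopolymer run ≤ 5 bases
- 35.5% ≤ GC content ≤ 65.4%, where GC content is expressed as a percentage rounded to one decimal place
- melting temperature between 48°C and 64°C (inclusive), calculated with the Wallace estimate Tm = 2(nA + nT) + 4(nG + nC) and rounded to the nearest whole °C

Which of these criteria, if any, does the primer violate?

Fails: GC content.

Base counts: A=9, T=9, G=2, C=3 (length 23).
length: length 23 ✓
homopolymer run: longest run = 4 ✓
GC content: GC 5/23 = 21.7%, outside 35.5–65.4% ✗
Tm: Tm = 2·18 + 4·5 = 56°C ✓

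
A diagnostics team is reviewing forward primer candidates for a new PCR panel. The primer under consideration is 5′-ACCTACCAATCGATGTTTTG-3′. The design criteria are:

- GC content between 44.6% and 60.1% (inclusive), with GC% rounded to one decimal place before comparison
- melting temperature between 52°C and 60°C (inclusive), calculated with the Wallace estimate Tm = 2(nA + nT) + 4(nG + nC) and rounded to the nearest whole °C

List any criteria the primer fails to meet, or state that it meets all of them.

Base counts: A=5, T=7, G=3, C=5 (length 20).
GC content: GC 8/20 = 40.0%, outside 44.6–60.1% ✗
Tm: Tm = 2·12 + 4·8 = 56°C ✓

Fails: GC content.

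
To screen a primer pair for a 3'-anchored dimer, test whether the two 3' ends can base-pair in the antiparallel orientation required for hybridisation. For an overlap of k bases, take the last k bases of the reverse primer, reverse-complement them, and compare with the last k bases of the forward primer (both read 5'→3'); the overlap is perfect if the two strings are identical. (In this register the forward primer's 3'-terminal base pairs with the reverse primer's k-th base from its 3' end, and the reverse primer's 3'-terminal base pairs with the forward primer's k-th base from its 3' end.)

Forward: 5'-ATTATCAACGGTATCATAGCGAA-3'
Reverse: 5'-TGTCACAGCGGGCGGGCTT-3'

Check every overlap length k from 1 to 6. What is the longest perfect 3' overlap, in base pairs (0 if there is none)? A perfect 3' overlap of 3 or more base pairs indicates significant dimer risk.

Longest perfect overlap: 2 complementary base pairs; below the dimer-risk threshold (threshold 3).

Last 6 bases (5'→3') — forward …AGCGAA, reverse …GGGCTT.
Reverse complement of the reverse primer's last 6 bases: AAGCCC; its first k bases are the reverse complement of the reverse primer's last k bases, so a perfect k-base overlap needs the forward primer's last k bases to equal them.
Comparing (forward last k vs required): k=1: A vs A ✓; k=2: AA vs AA ✓; k=3: GAA vs AAG ✗; k=4: CGAA vs AAGC ✗; k=5: GCGAA vs AAGCC ✗; k=6: AGCGAA vs AAGCCC ✗.
Perfect overlaps at k = 1, 2; the largest is 2.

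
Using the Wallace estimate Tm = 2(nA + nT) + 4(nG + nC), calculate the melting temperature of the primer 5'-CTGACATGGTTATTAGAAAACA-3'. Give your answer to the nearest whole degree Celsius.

58°C

Base counts: A=9, T=6, G=4, C=3 (length 22).
Tm = 2·(9+6) + 4·(4+3) = 2·15 + 4·7 = 30 + 28 = 58°C.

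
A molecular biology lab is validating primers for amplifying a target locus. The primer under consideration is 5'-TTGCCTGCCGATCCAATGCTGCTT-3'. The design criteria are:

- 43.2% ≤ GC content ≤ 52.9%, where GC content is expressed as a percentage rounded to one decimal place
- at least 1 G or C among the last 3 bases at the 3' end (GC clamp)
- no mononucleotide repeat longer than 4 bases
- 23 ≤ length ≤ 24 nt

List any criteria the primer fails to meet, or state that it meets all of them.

Base counts: A=3, T=8, G=5, C=8 (length 24).
GC content: GC 13/24 = 54.2%, outside 43.2–52.9% ✗
GC clamp: 3' end CTT has 1 G/C ✓
homopolymer run: longest run = 2 ✓
length: length 24 ✓

Fails: GC content.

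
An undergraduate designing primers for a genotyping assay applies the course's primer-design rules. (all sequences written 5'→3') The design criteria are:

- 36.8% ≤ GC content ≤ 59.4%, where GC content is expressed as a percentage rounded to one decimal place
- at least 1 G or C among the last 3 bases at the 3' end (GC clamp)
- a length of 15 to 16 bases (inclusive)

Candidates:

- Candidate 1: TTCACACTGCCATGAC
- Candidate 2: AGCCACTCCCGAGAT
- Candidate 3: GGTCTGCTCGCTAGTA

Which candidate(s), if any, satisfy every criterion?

Candidate 1 (16 nt, A=4 T=4 G=2 C=6): GC 8/16 = 50.0% ✓; 3' end GAC has 2 G/C ✓; length 16 ✓ — passes.
Candidate 2 (15 nt, A=4 T=2 G=3 C=6): GC 9/15 = 60.0%, outside 36.8–59.4% ✗; 3' end GAT has 1 G/C ✓; length 15 ✓ — fails.
Candidate 3 (16 nt, A=2 T=5 G=5 C=4): GC 9/16 = 56.3% ✓; 3' end GTA has 1 G/C ✓; length 16 ✓ — passes.

Candidate 1 and Candidate 3.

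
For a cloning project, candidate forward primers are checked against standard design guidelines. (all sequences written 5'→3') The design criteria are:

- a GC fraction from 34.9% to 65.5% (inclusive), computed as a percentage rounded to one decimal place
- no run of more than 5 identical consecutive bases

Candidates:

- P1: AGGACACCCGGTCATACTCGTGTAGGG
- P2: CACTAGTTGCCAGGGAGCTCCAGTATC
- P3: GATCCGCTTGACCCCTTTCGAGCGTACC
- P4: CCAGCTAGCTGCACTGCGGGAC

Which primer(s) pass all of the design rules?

P1 (27 nt, A=6 T=5 G=9 C=7): GC 16/27 = 59.3% ✓; longest run = 3 ✓ — passes.
P2 (27 nt, A=6 T=6 G=7 C=8): GC 15/27 = 55.6% ✓; longest run = 3 ✓ — passes.
P3 (28 nt, A=4 T=7 G=6 C=11): GC 17/28 = 60.7% ✓; longest run = 4 ✓ — passes.
P4 (22 nt, A=4 T=3 G=7 C=8): GC 15/22 = 68.2%, outside 34.9–65.5% ✗; longest run = 3 ✓ — fails.

P1, P2 and P3.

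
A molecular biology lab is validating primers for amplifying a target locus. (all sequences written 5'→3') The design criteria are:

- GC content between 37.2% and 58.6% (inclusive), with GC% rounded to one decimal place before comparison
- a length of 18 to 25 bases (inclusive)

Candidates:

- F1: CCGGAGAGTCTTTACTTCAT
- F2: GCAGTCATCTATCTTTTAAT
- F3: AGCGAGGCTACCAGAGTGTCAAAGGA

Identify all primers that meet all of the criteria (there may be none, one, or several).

F1 (20 nt, A=4 T=7 G=4 C=5): GC 9/20 = 45.0% ✓; length 20 ✓ — passes.
F2 (20 nt, A=5 T=9 G=2 C=4): GC 6/20 = 30.0%, outside 37.2–58.6% ✗; length 20 ✓ — fails.
F3 (26 nt, A=9 T=3 G=9 C=5): GC 14/26 = 53.8% ✓; length 26, outside 18–25 ✗ — fails.

F1 only.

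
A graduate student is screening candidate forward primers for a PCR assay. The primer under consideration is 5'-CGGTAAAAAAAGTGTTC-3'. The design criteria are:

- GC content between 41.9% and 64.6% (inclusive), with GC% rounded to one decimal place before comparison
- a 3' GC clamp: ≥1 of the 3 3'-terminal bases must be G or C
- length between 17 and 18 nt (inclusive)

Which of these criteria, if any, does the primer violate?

Fails: GC content.

Base counts: A=7, T=4, G=4, C=2 (length 17).
GC content: GC 6/17 = 35.3%, outside 41.9–64.6% ✗
GC clamp: 3' end TTC has 1 G/C ✓
length: length 17 ✓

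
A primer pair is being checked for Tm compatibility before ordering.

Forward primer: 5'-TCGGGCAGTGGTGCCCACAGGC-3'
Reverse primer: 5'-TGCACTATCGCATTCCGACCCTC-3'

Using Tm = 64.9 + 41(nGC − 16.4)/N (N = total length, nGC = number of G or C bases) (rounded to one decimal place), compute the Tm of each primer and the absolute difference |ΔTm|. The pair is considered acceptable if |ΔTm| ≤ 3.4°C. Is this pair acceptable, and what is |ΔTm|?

|ΔTm| = 5.4°C; the pair is not acceptable.

Forward: G+C = 16, N = 22 → Tm = 64.9 + 41·(16 − 16.4)/22 = 64.2°C.
Reverse: G+C = 13, N = 23 → Tm = 64.9 + 41·(13 − 16.4)/23 = 58.8°C.
|ΔTm| = |64.2 − 58.8| = 5.4°C, > 3.4°C.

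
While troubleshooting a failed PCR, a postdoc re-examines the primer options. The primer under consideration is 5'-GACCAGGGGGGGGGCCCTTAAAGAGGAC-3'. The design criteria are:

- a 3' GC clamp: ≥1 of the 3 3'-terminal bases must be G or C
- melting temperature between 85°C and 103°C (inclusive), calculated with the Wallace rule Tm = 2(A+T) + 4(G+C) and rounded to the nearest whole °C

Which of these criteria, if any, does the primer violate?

Base counts: A=7, T=2, G=13, C=6 (length 28).
GC clamp: 3' end GAC has 2 G/C ✓
Tm: Tm = 2·9 + 4·19 = 94°C ✓

Meets all criteria.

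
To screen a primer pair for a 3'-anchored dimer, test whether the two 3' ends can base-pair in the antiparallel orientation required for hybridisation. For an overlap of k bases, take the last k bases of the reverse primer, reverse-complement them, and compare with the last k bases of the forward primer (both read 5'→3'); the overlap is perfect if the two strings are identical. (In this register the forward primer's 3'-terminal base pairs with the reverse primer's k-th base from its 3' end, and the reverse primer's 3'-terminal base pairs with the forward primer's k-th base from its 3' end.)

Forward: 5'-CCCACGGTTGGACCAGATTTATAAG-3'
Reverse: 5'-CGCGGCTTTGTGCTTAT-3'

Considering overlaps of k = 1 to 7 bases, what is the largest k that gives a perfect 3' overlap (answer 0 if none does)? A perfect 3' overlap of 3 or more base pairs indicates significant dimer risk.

Last 7 bases (5'→3') — forward …TTATAAG, reverse …TGCTTAT.
Reverse complement of the reverse primer's last 7 bases: ATAAGCA; its first k bases are the reverse complement of the reverse primer's last k bases, so a perfect k-base overlap needs the forward primer's last k bases to equal them.
Comparing (forward last k vs required): k=1: G vs A ✗; k=2: AG vs AT ✗; k=3: AAG vs ATA ✗; k=4: TAAG vs ATAA ✗; k=5: ATAAG vs ATAAG ✓; k=6: TATAAG vs ATAAGC ✗; k=7: TTATAAG vs ATAAGCA ✗.
Only k = 5 is perfect, so the longest perfect 3' overlap is 5.

Longest perfect overlap: 5 complementary base pairs; significant dimer risk (threshold 3).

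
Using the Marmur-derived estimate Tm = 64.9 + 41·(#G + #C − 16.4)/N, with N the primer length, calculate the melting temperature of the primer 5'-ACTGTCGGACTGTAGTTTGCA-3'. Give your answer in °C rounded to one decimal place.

52.4°C

Base counts: A=4, T=7, G=6, C=4; G+C = 10, N = 21.
Tm = 64.9 + 41·(10 − 16.4)/21 = 64.9 + -262.40/21 = 52.4°C.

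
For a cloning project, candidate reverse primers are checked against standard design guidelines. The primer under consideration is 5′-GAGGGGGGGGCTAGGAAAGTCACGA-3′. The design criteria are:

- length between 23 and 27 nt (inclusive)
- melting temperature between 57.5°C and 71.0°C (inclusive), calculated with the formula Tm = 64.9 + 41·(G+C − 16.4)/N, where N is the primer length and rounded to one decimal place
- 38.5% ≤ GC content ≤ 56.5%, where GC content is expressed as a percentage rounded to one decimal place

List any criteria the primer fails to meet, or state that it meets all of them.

Fails: GC content.

Base counts: A=7, T=2, G=13, C=3 (length 25).
length: length 25 ✓
Tm: Tm = 64.9 + 41·(16 − 16.4)/25 = 64.2°C ✓
GC content: GC 16/25 = 64.0%, outside 38.5–56.5% ✗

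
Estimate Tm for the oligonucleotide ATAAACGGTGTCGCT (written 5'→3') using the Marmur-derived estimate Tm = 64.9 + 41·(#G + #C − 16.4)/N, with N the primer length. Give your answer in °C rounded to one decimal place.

39.2°C

Base counts: A=4, T=4, G=4, C=3; G+C = 7, N = 15.
Tm = 64.9 + 41·(7 − 16.4)/15 = 64.9 + -385.40/15 = 39.2°C.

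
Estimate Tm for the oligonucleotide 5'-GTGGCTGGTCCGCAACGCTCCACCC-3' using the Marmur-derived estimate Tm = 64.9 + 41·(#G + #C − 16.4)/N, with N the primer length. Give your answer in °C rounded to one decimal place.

Base counts: A=3, T=4, G=7, C=11; G+C = 18, N = 25.
Tm = 64.9 + 41·(18 − 16.4)/25 = 64.9 + 65.60/25 = 67.5°C.

67.5°C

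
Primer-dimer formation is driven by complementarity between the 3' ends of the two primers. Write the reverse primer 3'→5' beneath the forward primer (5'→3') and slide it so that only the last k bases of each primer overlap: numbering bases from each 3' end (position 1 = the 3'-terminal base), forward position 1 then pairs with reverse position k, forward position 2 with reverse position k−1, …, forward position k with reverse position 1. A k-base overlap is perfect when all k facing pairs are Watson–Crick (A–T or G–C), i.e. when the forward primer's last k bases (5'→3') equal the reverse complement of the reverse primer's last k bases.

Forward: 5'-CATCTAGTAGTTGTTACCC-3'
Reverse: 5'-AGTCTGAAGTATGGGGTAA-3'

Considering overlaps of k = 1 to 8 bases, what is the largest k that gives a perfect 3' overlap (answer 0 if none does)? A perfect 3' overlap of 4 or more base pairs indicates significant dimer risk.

Last 8 bases (5'→3') — forward …TGTTACCC, reverse …TGGGGTAA.
Reverse complement of the reverse primer's last 8 bases: TTACCCCA; its first k bases are the reverse complement of the reverse primer's last k bases, so a perfect k-base overlap needs the forward primer's last k bases to equal them.
Comparing (forward last k vs required): k=1: C vs T ✗; k=2: CC vs TT ✗; k=3: CCC vs TTA ✗; k=4: ACCC vs TTAC ✗; k=5: TACCC vs TTACC ✗; k=6: TTACCC vs TTACCC ✓; k=7: GTTACCC vs TTACCCC ✗; k=8: TGTTACCC vs TTACCCCA ✗.
Only k = 6 is perfect, so the longest perfect 3' overlap is 6.

Longest perfect overlap: 6 complementary base pairs; significant dimer risk (threshold 4).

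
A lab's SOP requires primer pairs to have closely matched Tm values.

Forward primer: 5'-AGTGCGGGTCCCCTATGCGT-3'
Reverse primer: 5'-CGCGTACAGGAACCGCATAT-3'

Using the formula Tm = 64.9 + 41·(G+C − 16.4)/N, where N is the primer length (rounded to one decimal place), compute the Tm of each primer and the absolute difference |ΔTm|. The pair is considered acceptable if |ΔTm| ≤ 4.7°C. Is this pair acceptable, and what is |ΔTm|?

|ΔTm| = 4.1°C; the pair is acceptable.

Forward: G+C = 13, N = 20 → Tm = 64.9 + 41·(13 − 16.4)/20 = 57.9°C.
Reverse: G+C = 11, N = 20 → Tm = 64.9 + 41·(11 − 16.4)/20 = 53.8°C.
|ΔTm| = |57.9 − 53.8| = 4.1°C, ≤ 4.7°C.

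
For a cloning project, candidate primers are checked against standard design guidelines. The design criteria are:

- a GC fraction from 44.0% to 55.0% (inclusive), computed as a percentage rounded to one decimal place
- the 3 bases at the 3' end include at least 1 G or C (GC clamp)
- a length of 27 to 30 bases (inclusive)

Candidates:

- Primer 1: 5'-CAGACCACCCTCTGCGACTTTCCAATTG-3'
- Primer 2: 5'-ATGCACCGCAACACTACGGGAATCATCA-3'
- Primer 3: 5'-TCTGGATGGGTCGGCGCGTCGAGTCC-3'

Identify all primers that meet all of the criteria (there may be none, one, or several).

Primer 1 (28 nt, A=6 T=7 G=4 C=11): GC 15/28 = 53.6% ✓; 3' end TTG has 1 G/C ✓; length 28 ✓ — passes.
Primer 2 (28 nt, A=10 T=4 G=5 C=9): GC 14/28 = 50.0% ✓; 3' end TCA has 1 G/C ✓; length 28 ✓ — passes.
Primer 3 (26 nt, A=2 T=6 G=11 C=7): GC 18/26 = 69.2%, outside 44.0–55.0% ✗; 3' end TCC has 2 G/C ✓; length 26, outside 27–30 ✗ — fails.

Primer 1 and Primer 2.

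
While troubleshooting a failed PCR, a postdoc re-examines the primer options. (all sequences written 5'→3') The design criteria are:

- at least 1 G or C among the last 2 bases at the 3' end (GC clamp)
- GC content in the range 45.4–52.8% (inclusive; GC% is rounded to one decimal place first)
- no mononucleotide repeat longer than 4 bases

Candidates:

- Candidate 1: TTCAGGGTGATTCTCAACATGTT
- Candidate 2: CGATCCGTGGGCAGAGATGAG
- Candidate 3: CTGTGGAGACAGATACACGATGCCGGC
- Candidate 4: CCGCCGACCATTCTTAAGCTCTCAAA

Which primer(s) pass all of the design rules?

None of the candidates satisfy all criteria.

Candidate 1 (23 nt, A=5 T=9 G=5 C=4): 3' end TT has 0 G/C, need ≥1 ✗; GC 9/23 = 39.1%, outside 45.4–52.8% ✗; longest run = 3 ✓ — fails.
Candidate 2 (21 nt, A=5 T=3 G=9 C=4): 3' end AG has 1 G/C ✓; GC 13/21 = 61.9%, outside 45.4–52.8% ✗; longest run = 3 ✓ — fails.
Candidate 3 (27 nt, A=7 T=4 G=9 C=7): 3' end GC has 2 G/C ✓; GC 16/27 = 59.3%, outside 45.4–52.8% ✗; longest run = 2 ✓ — fails.
Candidate 4 (26 nt, A=7 T=6 G=3 C=10): 3' end AA has 0 G/C, need ≥1 ✗; GC 13/26 = 50.0% ✓; longest run = 3 ✓ — fails.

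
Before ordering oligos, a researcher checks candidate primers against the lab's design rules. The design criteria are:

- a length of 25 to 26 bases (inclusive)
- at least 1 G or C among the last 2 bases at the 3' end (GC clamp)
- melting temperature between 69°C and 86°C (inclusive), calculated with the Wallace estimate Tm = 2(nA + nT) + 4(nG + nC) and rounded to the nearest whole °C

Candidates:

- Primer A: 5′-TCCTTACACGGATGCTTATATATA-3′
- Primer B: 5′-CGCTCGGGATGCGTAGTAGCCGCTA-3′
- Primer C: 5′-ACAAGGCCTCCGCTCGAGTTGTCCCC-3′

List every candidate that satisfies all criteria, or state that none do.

Primer A (24 nt, A=7 T=9 G=3 C=5): length 24, outside 25–26 ✗; 3' end TA has 0 G/C, need ≥1 ✗; Tm = 2·16 + 4·8 = 64°C, outside 69–86°C ✗ — fails.
Primer B (25 nt, A=4 T=5 G=9 C=7): length 25 ✓; 3' end TA has 0 G/C, need ≥1 ✗; Tm = 2·9 + 4·16 = 82°C ✓ — fails.
Primer C (26 nt, A=4 T=5 G=6 C=11): length 26 ✓; 3' end CC has 2 G/C ✓; Tm = 2·9 + 4·17 = 86°C ✓ — passes.

Primer C only.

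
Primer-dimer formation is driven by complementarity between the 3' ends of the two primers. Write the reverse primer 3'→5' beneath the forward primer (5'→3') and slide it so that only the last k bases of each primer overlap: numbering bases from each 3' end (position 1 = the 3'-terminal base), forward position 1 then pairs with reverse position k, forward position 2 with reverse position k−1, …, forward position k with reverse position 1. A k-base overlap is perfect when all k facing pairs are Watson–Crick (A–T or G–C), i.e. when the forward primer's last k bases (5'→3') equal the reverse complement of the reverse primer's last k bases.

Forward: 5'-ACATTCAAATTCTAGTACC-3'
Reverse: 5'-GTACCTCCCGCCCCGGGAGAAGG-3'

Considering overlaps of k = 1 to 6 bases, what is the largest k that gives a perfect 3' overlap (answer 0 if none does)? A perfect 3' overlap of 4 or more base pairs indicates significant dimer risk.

Longest perfect overlap: 2 complementary base pairs; below the dimer-risk threshold (threshold 4).

Last 6 bases (5'→3') — forward …AGTACC, reverse …AGAAGG.
Reverse complement of the reverse primer's last 6 bases: CCTTCT; its first k bases are the reverse complement of the reverse primer's last k bases, so a perfect k-base overlap needs the forward primer's last k bases to equal them.
Comparing (forward last k vs required): k=1: C vs C ✓; k=2: CC vs CC ✓; k=3: ACC vs CCT ✗; k=4: TACC vs CCTT ✗; k=5: GTACC vs CCTTC ✗; k=6: AGTACC vs CCTTCT ✗.
Perfect overlaps at k = 1, 2; the largest is 2.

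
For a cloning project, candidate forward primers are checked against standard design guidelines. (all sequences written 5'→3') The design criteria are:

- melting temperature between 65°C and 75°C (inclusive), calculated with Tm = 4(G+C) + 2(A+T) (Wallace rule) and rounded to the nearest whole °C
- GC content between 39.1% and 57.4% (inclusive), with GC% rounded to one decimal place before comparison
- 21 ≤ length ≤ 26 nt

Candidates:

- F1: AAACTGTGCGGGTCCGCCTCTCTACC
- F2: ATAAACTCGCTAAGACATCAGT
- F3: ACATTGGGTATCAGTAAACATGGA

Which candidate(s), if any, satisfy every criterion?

None of the candidates satisfy all criteria.

F1 (26 nt, A=4 T=6 G=6 C=10): Tm = 2·10 + 4·16 = 84°C, outside 65–75°C ✗; GC 16/26 = 61.5%, outside 39.1–57.4% ✗; length 26 ✓ — fails.
F2 (22 nt, A=9 T=5 G=3 C=5): Tm = 2·14 + 4·8 = 60°C, outside 65–75°C ✗; GC 8/22 = 36.4%, outside 39.1–57.4% ✗; length 22 ✓ — fails.
F3 (24 nt, A=9 T=6 G=6 C=3): Tm = 2·15 + 4·9 = 66°C ✓; GC 9/24 = 37.5%, outside 39.1–57.4% ✗; length 24 ✓ — fails.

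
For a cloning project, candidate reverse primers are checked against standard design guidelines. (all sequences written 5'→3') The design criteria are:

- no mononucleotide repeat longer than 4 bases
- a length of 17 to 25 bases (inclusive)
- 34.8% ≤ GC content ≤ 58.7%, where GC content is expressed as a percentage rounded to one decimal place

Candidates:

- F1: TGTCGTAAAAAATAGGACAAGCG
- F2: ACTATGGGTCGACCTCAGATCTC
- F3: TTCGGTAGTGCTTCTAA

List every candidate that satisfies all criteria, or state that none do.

F1 (23 nt, A=10 T=4 G=6 C=3): longest run = 6, exceeds 4 ✗; length 23 ✓; GC 9/23 = 39.1% ✓ — fails.
F2 (23 nt, A=5 T=6 G=5 C=7): longest run = 3 ✓; length 23 ✓; GC 12/23 = 52.2% ✓ — passes.
F3 (17 nt, A=3 T=7 G=4 C=3): longest run = 2 ✓; length 17 ✓; GC 7/17 = 41.2% ✓ — passes.

F2 and F3.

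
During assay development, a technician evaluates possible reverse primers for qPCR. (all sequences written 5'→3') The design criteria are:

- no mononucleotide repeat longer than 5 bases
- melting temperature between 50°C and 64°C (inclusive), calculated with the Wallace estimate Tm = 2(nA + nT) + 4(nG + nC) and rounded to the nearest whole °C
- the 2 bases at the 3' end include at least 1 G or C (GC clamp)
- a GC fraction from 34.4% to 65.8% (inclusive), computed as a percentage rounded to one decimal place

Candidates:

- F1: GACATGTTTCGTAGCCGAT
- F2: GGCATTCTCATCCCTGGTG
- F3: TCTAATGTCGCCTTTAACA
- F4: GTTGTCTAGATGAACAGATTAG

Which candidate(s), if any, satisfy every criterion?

F2, F3 and F4.

F1 (19 nt, A=4 T=6 G=5 C=4): longest run = 3 ✓; Tm = 2·10 + 4·9 = 56°C ✓; 3' end AT has 0 G/C, need ≥1 ✗; GC 9/19 = 47.4% ✓ — fails.
F2 (19 nt, A=2 T=6 G=5 C=6): longest run = 3 ✓; Tm = 2·8 + 4·11 = 60°C ✓; 3' end TG has 1 G/C ✓; GC 11/19 = 57.9% ✓ — passes.
F3 (19 nt, A=5 T=7 G=2 C=5): longest run = 3 ✓; Tm = 2·12 + 4·7 = 52°C ✓; 3' end CA has 1 G/C ✓; GC 7/19 = 36.8% ✓ — passes.
F4 (22 nt, A=7 T=7 G=6 C=2): longest run = 2 ✓; Tm = 2·14 + 4·8 = 60°C ✓; 3' end AG has 1 G/C ✓; GC 8/22 = 36.4% ✓ — passes.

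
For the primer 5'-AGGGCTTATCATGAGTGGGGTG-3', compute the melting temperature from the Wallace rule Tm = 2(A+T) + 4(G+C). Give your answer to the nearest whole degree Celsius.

Base counts: A=4, T=6, G=10, C=2 (length 22).
Tm = 2·(4+6) + 4·(10+2) = 2·10 + 4·12 = 20 + 48 = 68°C.

68°C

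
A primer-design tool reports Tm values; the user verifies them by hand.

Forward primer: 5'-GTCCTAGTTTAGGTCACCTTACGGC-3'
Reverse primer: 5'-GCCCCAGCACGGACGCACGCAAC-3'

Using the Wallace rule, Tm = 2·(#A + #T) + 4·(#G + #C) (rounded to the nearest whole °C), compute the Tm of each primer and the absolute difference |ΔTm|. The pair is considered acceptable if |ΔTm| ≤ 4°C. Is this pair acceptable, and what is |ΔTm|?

|ΔTm| = 4°C; the pair is acceptable.

Forward: A=4 T=8 G=6 C=7 → Tm = 2·12 + 4·13 = 76°C.
Reverse: A=6 T=0 G=6 C=11 → Tm = 2·6 + 4·17 = 80°C.
|ΔTm| = |76 − 80| = 4°C, ≤ 4°C.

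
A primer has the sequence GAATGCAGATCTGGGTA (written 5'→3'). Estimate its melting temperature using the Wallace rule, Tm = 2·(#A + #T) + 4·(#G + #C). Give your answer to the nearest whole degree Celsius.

Base counts: A=5, T=4, G=6, C=2 (length 17).
Tm = 2·(5+4) + 4·(6+2) = 2·9 + 4·8 = 18 + 32 = 50°C.

50°C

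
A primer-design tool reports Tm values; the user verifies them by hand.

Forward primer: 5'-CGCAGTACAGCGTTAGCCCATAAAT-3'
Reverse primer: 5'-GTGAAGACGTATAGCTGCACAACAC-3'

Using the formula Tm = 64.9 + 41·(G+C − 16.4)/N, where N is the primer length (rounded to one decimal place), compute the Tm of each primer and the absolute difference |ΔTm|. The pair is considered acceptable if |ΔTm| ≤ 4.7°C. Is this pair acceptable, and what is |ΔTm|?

|ΔTm| = 0.0°C; the pair is acceptable.

Forward: G+C = 12, N = 25 → Tm = 64.9 + 41·(12 − 16.4)/25 = 57.7°C.
Reverse: G+C = 12, N = 25 → Tm = 64.9 + 41·(12 − 16.4)/25 = 57.7°C.
|ΔTm| = |57.7 − 57.7| = 0.0°C, ≤ 4.7°C.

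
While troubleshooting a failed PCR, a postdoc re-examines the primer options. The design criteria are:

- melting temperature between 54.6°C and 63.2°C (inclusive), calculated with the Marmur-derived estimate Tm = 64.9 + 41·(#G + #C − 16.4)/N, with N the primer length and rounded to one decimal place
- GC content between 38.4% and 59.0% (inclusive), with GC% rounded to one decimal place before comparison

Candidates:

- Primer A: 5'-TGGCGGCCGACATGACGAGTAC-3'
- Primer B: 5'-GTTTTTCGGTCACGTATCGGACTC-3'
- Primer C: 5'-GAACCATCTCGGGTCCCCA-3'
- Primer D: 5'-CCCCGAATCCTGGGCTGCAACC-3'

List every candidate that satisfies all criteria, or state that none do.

Primer A (22 nt, A=5 T=3 G=8 C=6): Tm = 64.9 + 41·(14 − 16.4)/22 = 60.4°C ✓; GC 14/22 = 63.6%, outside 38.4–59.0% ✗ — fails.
Primer B (24 nt, A=3 T=9 G=6 C=6): Tm = 64.9 + 41·(12 − 16.4)/24 = 57.4°C ✓; GC 12/24 = 50.0% ✓ — passes.
Primer C (19 nt, A=4 T=3 G=4 C=8): Tm = 64.9 + 41·(12 − 16.4)/19 = 55.4°C ✓; GC 12/19 = 63.2%, outside 38.4–59.0% ✗ — fails.
Primer D (22 nt, A=4 T=3 G=5 C=10): Tm = 64.9 + 41·(15 − 16.4)/22 = 62.3°C ✓; GC 15/22 = 68.2%, outside 38.4–59.0% ✗ — fails.

Primer B only.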